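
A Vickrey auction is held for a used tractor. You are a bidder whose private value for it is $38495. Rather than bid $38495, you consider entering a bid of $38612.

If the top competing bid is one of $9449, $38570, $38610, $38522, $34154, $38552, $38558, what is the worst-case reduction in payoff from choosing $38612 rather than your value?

$9449: same outcome either way → loss $0.
$38570: truthful gives $0, deviation gives −$75 → loss $75.
$38610: truthful gives $0, deviation gives −$115 → loss $115.
$38522: truthful gives $0, deviation gives −$27 → loss $27.
$34154: same outcome either way → loss $0.
$38552: truthful gives $0, deviation gives −$57 → loss $57.
$38558: truthful gives $0, deviation gives −$63 → loss $63.
Maximum loss: $115.

$115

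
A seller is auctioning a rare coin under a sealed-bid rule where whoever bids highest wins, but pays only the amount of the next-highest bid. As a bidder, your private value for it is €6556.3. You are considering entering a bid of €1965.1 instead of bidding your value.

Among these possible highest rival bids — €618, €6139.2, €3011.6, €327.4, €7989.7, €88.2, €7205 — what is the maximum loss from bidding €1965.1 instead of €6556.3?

€3544.7

€618: same outcome either way → loss €0.
€6139.2: truthful gives €417.1, deviation gives €0 → loss €417.1.
€3011.6: truthful gives €3544.7, deviation gives €0 → loss €3544.7.
€327.4: same outcome either way → loss €0.
€7989.7: same outcome either way → loss €0.
€88.2: same outcome either way → loss €0.
€7205: same outcome either way → loss €0.
Maximum loss: €3544.7.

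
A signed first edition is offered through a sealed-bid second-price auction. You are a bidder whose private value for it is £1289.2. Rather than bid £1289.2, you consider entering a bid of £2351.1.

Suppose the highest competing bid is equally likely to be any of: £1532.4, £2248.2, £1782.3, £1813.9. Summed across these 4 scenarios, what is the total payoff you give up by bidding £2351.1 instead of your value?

£2220

The deviation costs you only when the competing bid falls strictly between £1289.2 and £2351.1; elsewhere both bids give the same outcome.
£1532.4: truthful payoff £0, deviation payoff −£243.2 → loss £243.2.
£2248.2: truthful payoff £0, deviation payoff −£959 → loss £959.
£1782.3: truthful payoff £0, deviation payoff −£493.1 → loss £493.1.
£1813.9: truthful payoff £0, deviation payoff −£524.7 → loss £524.7.
Total loss = £243.2 + £959 + £493.1 + £524.7 = £2220.
Because the price is fixed by the runner-up's bid, deviating from your value can only change a good outcome into a bad one — never the reverse.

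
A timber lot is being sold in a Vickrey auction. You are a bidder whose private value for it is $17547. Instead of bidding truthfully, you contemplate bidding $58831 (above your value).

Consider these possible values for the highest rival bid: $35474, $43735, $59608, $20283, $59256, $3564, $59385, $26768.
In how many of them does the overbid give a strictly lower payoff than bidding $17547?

4

The deviation hurts exactly when the highest competing bid lies strictly between $17547 and $58831 — overbidding then wins at a price above your value.
$35474: inside the interval → strictly worse (loss $17927).
$43735: inside the interval → strictly worse (loss $26188).
$59608: above both → same outcome either way.
$20283: inside the interval → strictly worse (loss $2736).
$59256: above both → same outcome either way.
$3564: below both → same outcome either way.
$59385: above both → same outcome either way.
$26768: inside the interval → strictly worse (loss $9221).
Count: 4.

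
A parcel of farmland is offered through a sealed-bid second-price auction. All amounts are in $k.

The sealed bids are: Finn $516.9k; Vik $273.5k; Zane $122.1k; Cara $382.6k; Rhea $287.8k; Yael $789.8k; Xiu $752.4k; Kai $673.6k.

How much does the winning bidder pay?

$752.4k

Highest bid: Yael at $789.8k, so Yael wins.
Second-highest bid: Xiu at $752.4k — that is the price the winner pays.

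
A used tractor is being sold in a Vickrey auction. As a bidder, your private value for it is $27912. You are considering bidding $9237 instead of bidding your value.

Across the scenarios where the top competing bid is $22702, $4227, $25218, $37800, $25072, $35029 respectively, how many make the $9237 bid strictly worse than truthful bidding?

3

The deviation hurts exactly when the highest competing bid lies strictly between $9237 and $27912 — underbidding then forfeits a profitable win.
$22702: inside the interval → strictly worse (loss $5210).
$4227: below both → same outcome either way.
$25218: inside the interval → strictly worse (loss $2694).
$37800: above both → same outcome either way.
$25072: inside the interval → strictly worse (loss $2840).
$35029: above both → same outcome either way.
Count: 3.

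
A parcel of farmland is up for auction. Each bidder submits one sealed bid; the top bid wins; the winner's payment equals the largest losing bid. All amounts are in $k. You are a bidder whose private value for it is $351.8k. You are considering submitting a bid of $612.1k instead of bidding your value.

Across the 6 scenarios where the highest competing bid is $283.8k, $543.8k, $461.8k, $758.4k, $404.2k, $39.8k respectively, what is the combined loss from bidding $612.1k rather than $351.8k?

$354.4k

The deviation costs you only when the competing bid falls strictly between $351.8k and $612.1k; elsewhere both bids give the same outcome.
$283.8k: outcomes coincide → loss $0k.
$543.8k: truthful payoff $0k, deviation payoff −$192k → loss $192k.
$461.8k: truthful payoff $0k, deviation payoff −$110k → loss $110k.
$758.4k: outcomes coincide → loss $0k.
$404.2k: truthful payoff $0k, deviation payoff −$52.4k → loss $52.4k.
$39.8k: outcomes coincide → loss $0k.
Total loss = $192k + $110k + $52.4k = $354.4k.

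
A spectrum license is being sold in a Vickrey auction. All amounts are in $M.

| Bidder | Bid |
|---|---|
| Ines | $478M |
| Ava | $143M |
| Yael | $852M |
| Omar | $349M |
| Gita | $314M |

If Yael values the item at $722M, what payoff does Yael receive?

Highest bid: Yael at $852M, so Yael wins.
Second-highest bid: Ines at $478M — that is the price the winner pays.
Yael's payoff = value − price = $722M − $478M = $244M.

$244M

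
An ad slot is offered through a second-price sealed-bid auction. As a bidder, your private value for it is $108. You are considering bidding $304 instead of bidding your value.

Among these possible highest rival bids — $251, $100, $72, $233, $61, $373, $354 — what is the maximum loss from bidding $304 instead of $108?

$143

$251: truthful gives $0, deviation gives −$143 → loss $143.
$100: same outcome either way → loss $0.
$72: same outcome either way → loss $0.
$233: truthful gives $0, deviation gives −$125 → loss $125.
$61: same outcome either way → loss $0.
$373: same outcome either way → loss $0.
$354: same outcome either way → loss $0.
Maximum loss: $143.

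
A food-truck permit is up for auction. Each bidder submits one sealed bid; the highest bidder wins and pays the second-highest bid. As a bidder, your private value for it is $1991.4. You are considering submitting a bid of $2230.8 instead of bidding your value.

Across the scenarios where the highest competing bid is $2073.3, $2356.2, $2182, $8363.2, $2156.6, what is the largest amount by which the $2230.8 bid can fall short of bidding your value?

$190.6

$2073.3: truthful gives $0, deviation gives −$81.9 → loss $81.9.
$2356.2: same outcome either way → loss $0.
$2182: truthful gives $0, deviation gives −$190.6 → loss $190.6.
$8363.2: same outcome either way → loss $0.
$2156.6: truthful gives $0, deviation gives −$165.2 → loss $165.2.
Maximum loss: $190.6.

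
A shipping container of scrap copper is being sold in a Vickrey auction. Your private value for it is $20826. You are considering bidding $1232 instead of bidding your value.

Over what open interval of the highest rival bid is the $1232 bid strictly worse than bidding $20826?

If the competing bid is below $1232, both bids win at the same price — no difference.
If it is above $20826, both bids lose — no difference.
If it lies strictly between $1232 and $20826, bidding your value wins at a price below your value (positive payoff) while bidding $1232 loses (payoff 0).
So the deviation strictly hurts on the open interval ($1232, $20826).
In a second-price auction your bid sets only whether you win, not what you pay, so bidding your true value is weakly dominant.

($1232, $20826)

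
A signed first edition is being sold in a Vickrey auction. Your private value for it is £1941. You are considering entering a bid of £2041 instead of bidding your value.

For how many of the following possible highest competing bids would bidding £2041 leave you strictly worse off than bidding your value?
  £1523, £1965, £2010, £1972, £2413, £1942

The deviation hurts exactly when the highest competing bid lies strictly between £1941 and £2041 — overbidding then wins at a price above your value.
£1523: below both → same outcome either way.
£1965: inside the interval → strictly worse (loss £24).
£2010: inside the interval → strictly worse (loss £69).
£1972: inside the interval → strictly worse (loss £31).
£2413: above both → same outcome either way.
£1942: inside the interval → strictly worse (loss £1).
Count: 4.

4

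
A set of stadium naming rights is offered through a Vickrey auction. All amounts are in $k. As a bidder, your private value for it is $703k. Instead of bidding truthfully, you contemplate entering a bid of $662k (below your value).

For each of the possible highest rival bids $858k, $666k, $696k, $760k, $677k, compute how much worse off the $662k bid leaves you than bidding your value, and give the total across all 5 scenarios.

$70k

The deviation costs you only when the competing bid falls strictly between $662k and $703k; elsewhere both bids give the same outcome.
$858k: outcomes coincide → loss $0k.
$666k: truthful payoff $37k, deviation payoff $0k → loss $37k.
$696k: truthful payoff $7k, deviation payoff $0k → loss $7k.
$760k: outcomes coincide → loss $0k.
$677k: truthful payoff $26k, deviation payoff $0k → loss $26k.
Total loss = $37k + $7k + $26k = $70k.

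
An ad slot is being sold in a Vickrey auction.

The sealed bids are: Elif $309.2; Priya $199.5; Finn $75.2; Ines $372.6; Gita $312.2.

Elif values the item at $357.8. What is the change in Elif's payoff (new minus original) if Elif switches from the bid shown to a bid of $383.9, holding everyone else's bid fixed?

The highest bid among the other bidders is $372.6; Elif's bid doesn't change that.
Original bid $309.2: Elif is not highest (top rival bid is $372.6); payoff $0.
Alternative bid $383.9: Elif is highest, pays the top rival bid $372.6; payoff $357.8 − $372.6 = −$14.8.
Change in payoff = −$14.8 − ($0) = −$14.8.

−$14.8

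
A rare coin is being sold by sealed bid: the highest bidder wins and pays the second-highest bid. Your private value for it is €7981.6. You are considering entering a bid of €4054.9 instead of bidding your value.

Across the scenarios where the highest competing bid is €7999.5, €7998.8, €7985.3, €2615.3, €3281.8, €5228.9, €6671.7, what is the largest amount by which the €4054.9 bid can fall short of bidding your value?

€2752.7

€7999.5: same outcome either way → loss €0.
€7998.8: same outcome either way → loss €0.
€7985.3: same outcome either way → loss €0.
€2615.3: same outcome either way → loss €0.
€3281.8: same outcome either way → loss €0.
€5228.9: truthful gives €2752.7, deviation gives €0 → loss €2752.7.
€6671.7: truthful gives €1309.9, deviation gives €0 → loss €1309.9.
Maximum loss: €2752.7.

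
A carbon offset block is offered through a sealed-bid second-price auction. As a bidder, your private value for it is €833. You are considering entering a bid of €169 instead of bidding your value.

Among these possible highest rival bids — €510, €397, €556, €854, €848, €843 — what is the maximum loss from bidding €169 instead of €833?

€510: truthful gives €323, deviation gives €0 → loss €323.
€397: truthful gives €436, deviation gives €0 → loss €436.
€556: truthful gives €277, deviation gives €0 → loss €277.
€854: same outcome either way → loss €0.
€848: same outcome either way → loss €0.
€843: same outcome either way → loss €0.
Maximum loss: €436.

€436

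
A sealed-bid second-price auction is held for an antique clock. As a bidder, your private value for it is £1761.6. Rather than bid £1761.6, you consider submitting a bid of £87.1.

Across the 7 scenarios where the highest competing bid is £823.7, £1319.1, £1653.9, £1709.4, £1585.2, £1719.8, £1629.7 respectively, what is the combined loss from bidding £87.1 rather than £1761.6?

£1890.4

The deviation costs you only when the competing bid falls strictly between £87.1 and £1761.6; elsewhere both bids give the same outcome.
£823.7: truthful payoff £937.9, deviation payoff £0 → loss £937.9.
£1319.1: truthful payoff £442.5, deviation payoff £0 → loss £442.5.
£1653.9: truthful payoff £107.7, deviation payoff £0 → loss £107.7.
£1709.4: truthful payoff £52.2, deviation payoff £0 → loss £52.2.
£1585.2: truthful payoff £176.4, deviation payoff £0 → loss £176.4.
£1719.8: truthful payoff £41.8, deviation payoff £0 → loss £41.8.
£1629.7: truthful payoff £131.9, deviation payoff £0 → loss £131.9.
Total loss = £937.9 + £442.5 + £107.7 + £52.2 + £176.4 + £41.8 + £131.9 = £1890.4.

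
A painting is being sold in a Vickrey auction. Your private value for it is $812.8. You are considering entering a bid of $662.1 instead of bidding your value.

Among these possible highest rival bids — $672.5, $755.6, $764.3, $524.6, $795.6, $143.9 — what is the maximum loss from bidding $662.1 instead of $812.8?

$672.5: truthful gives $140.3, deviation gives $0 → loss $140.3.
$755.6: truthful gives $57.2, deviation gives $0 → loss $57.2.
$764.3: truthful gives $48.5, deviation gives $0 → loss $48.5.
$524.6: same outcome either way → loss $0.
$795.6: truthful gives $17.2, deviation gives $0 → loss $17.2.
$143.9: same outcome either way → loss $0.
Maximum loss: $140.3.

$140.3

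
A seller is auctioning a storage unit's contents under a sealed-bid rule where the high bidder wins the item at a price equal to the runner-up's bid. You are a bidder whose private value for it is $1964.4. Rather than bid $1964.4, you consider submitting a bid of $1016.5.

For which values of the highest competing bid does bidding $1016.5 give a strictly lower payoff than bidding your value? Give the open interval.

If the competing bid is below $1016.5, both bids win at the same price — no difference.
If it is above $1964.4, both bids lose — no difference.
If it lies strictly between $1016.5 and $1964.4, bidding your value wins at a price below your value (positive payoff) while bidding $1016.5 loses (payoff 0).
So the deviation strictly hurts on the open interval ($1016.5, $1964.4).

($1016.5, $1964.4)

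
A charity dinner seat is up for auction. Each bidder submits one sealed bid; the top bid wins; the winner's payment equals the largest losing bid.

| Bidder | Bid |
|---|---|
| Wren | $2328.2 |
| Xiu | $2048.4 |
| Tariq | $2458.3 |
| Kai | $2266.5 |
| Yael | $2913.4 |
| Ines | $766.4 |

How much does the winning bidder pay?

$2458.3

Highest bid: Yael at $2913.4, so Yael wins.
Second-highest bid: Tariq at $2458.3 — that is the price the winner pays.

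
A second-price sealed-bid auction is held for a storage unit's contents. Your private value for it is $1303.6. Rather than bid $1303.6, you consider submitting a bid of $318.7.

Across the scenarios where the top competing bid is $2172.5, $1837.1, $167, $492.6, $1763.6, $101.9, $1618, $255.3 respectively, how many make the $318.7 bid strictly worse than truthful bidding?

1

The deviation hurts exactly when the highest competing bid lies strictly between $318.7 and $1303.6 — underbidding then forfeits a profitable win.
$2172.5: above both → same outcome either way.
$1837.1: above both → same outcome either way.
$167: below both → same outcome either way.
$492.6: inside the interval → strictly worse (loss $811).
$1763.6: above both → same outcome either way.
$101.9: below both → same outcome either way.
$1618: above both → same outcome either way.
$255.3: below both → same outcome either way.
Count: 1.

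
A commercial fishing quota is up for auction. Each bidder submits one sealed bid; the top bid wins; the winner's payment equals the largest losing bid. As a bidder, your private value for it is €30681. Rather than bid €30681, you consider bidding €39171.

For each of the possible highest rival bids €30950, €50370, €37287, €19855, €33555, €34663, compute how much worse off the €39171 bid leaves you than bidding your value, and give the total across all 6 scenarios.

The deviation costs you only when the competing bid falls strictly between €30681 and €39171; elsewhere both bids give the same outcome.
€30950: truthful payoff €0, deviation payoff −€269 → loss €269.
€50370: outcomes coincide → loss €0.
€37287: truthful payoff €0, deviation payoff −€6606 → loss €6606.
€19855: outcomes coincide → loss €0.
€33555: truthful payoff €0, deviation payoff −€2874 → loss €2874.
€34663: truthful payoff €0, deviation payoff −€3982 → loss €3982.
Total loss = €269 + €6606 + €2874 + €3982 = €13731.
In a second-price auction your bid sets only whether you win, not what you pay, so bidding your true value is weakly dominant.

€13731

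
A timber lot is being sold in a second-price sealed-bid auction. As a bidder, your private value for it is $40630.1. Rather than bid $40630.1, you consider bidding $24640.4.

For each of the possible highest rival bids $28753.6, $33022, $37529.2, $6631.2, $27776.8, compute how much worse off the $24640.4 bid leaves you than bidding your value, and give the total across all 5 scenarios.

The deviation costs you only when the competing bid falls strictly between $24640.4 and $40630.1; elsewhere both bids give the same outcome.
$28753.6: truthful payoff $11876.5, deviation payoff $0 → loss $11876.5.
$33022: truthful payoff $7608.1, deviation payoff $0 → loss $7608.1.
$37529.2: truthful payoff $3100.9, deviation payoff $0 → loss $3100.9.
$6631.2: outcomes coincide → loss $0.
$27776.8: truthful payoff $12853.3, deviation payoff $0 → loss $12853.3.
Total loss = $11876.5 + $7608.1 + $3100.9 + $12853.3 = $35438.8.

$35438.8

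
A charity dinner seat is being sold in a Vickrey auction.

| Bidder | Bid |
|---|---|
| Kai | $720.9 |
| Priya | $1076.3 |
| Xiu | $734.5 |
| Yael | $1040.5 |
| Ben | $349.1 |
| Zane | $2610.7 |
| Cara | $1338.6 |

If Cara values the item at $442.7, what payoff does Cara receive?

$0

Highest bid: Zane at $2610.7, so Zane wins.
Second-highest bid: Cara at $1338.6 — that is the price the winner pays.
Cara did not win, so Cara pays nothing and receives nothing: payoff $0.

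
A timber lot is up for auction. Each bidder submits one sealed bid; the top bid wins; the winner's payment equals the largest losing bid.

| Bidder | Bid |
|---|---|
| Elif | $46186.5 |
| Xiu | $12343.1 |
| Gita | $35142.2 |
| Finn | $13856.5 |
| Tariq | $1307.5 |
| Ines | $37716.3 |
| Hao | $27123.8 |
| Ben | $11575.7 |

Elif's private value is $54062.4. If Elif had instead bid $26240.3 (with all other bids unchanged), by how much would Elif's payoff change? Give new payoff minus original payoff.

−$16346.1

The highest bid among the other bidders is $37716.3; Elif's bid doesn't change that.
Original bid $46186.5: Elif is highest, pays the top rival bid $37716.3; payoff $54062.4 − $37716.3 = $16346.1.
Alternative bid $26240.3: Elif is not highest (top rival bid is $37716.3); payoff $0.
Change in payoff = $0 − ($16346.1) = −$16346.1.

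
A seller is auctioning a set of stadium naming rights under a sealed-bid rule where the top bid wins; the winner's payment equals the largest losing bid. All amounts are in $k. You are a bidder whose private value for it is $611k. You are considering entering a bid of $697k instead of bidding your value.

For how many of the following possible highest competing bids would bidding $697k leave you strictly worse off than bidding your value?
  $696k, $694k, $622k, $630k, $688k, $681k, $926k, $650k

7

The deviation hurts exactly when the highest competing bid lies strictly between $611k and $697k — overbidding then wins at a price above your value.
$696k: inside the interval → strictly worse (loss $85k).
$694k: inside the interval → strictly worse (loss $83k).
$622k: inside the interval → strictly worse (loss $11k).
$630k: inside the interval → strictly worse (loss $19k).
$688k: inside the interval → strictly worse (loss $77k).
$681k: inside the interval → strictly worse (loss $70k).
$926k: above both → same outcome either way.
$650k: inside the interval → strictly worse (loss $39k).
Count: 7.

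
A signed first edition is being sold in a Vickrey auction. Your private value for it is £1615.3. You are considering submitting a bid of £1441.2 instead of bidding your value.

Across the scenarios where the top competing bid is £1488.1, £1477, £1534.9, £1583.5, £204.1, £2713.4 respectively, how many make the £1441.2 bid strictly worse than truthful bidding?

The deviation hurts exactly when the highest competing bid lies strictly between £1441.2 and £1615.3 — underbidding then forfeits a profitable win.
£1488.1: inside the interval → strictly worse (loss £127.2).
£1477: inside the interval → strictly worse (loss £138.3).
£1534.9: inside the interval → strictly worse (loss £80.4).
£1583.5: inside the interval → strictly worse (loss £31.8).
£204.1: below both → same outcome either way.
£2713.4: above both → same outcome either way.
Count: 4.

4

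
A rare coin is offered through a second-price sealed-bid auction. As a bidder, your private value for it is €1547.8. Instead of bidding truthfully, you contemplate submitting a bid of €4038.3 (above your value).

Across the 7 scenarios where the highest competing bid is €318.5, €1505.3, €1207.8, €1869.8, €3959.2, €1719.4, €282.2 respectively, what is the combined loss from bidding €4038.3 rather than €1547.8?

€2905

The deviation costs you only when the competing bid falls strictly between €1547.8 and €4038.3; elsewhere both bids give the same outcome.
€318.5: outcomes coincide → loss €0.
€1505.3: outcomes coincide → loss €0.
€1207.8: outcomes coincide → loss €0.
€1869.8: truthful payoff €0, deviation payoff −€322 → loss €322.
€3959.2: truthful payoff €0, deviation payoff −€2411.4 → loss €2411.4.
€1719.4: truthful payoff €0, deviation payoff −€171.6 → loss €171.6.
€282.2: outcomes coincide → loss €0.
Total loss = €322 + €2411.4 + €171.6 = €2905.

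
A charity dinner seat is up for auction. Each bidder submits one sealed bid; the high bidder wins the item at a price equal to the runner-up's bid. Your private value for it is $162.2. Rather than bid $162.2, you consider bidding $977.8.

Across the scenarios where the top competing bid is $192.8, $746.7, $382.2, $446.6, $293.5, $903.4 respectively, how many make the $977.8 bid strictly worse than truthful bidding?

The deviation hurts exactly when the highest competing bid lies strictly between $162.2 and $977.8 — overbidding then wins at a price above your value.
$192.8: inside the interval → strictly worse (loss $30.6).
$746.7: inside the interval → strictly worse (loss $584.5).
$382.2: inside the interval → strictly worse (loss $220).
$446.6: inside the interval → strictly worse (loss $284.4).
$293.5: inside the interval → strictly worse (loss $131.3).
$903.4: inside the interval → strictly worse (loss $741.2).
Count: 6.

6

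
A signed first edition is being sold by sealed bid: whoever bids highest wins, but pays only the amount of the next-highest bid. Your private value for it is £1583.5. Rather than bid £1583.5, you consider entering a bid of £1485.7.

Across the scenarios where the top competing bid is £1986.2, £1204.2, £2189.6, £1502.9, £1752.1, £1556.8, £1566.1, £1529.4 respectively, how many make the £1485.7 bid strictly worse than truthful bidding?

4

The deviation hurts exactly when the highest competing bid lies strictly between £1485.7 and £1583.5 — underbidding then forfeits a profitable win.
£1986.2: above both → same outcome either way.
£1204.2: below both → same outcome either way.
£2189.6: above both → same outcome either way.
£1502.9: inside the interval → strictly worse (loss £80.6).
£1752.1: above both → same outcome either way.
£1556.8: inside the interval → strictly worse (loss £26.7).
£1566.1: inside the interval → strictly worse (loss £17.4).
£1529.4: inside the interval → strictly worse (loss £54.1).
Count: 4.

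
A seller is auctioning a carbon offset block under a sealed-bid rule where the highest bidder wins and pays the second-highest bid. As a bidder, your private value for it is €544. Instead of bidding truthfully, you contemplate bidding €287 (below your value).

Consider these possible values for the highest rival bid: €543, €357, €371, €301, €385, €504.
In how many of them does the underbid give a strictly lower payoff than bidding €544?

6

The deviation hurts exactly when the highest competing bid lies strictly between €287 and €544 — underbidding then forfeits a profitable win.
€543: inside the interval → strictly worse (loss €1).
€357: inside the interval → strictly worse (loss €187).
€371: inside the interval → strictly worse (loss €173).
€301: inside the interval → strictly worse (loss €243).
€385: inside the interval → strictly worse (loss €159).
€504: inside the interval → strictly worse (loss €40).
Count: 6.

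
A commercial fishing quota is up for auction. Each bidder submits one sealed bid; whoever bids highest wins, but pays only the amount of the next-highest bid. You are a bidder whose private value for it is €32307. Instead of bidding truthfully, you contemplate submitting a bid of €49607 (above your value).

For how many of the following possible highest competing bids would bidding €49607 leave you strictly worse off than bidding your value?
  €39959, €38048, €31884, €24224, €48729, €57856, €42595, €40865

5

The deviation hurts exactly when the highest competing bid lies strictly between €32307 and €49607 — overbidding then wins at a price above your value.
€39959: inside the interval → strictly worse (loss €7652).
€38048: inside the interval → strictly worse (loss €5741).
€31884: below both → same outcome either way.
€24224: below both → same outcome either way.
€48729: inside the interval → strictly worse (loss €16422).
€57856: above both → same outcome either way.
€42595: inside the interval → strictly worse (loss €10288).
€40865: inside the interval → strictly worse (loss €8558).
Count: 5.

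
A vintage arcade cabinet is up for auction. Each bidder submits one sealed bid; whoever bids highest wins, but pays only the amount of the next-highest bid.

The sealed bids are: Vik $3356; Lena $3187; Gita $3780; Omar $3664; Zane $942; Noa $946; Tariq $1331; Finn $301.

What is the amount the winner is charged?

Highest bid: Gita at $3780, so Gita wins.
Second-highest bid: Omar at $3664 — that is the price the winner pays.

$3664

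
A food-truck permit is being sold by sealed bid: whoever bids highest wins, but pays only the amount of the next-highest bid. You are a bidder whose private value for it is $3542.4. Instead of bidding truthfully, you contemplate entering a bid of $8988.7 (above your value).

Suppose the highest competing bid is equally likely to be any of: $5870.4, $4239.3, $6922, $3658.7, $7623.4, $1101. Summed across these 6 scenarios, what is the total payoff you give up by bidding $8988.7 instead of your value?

The deviation costs you only when the competing bid falls strictly between $3542.4 and $8988.7; elsewhere both bids give the same outcome.
$5870.4: truthful payoff $0, deviation payoff −$2328 → loss $2328.
$4239.3: truthful payoff $0, deviation payoff −$696.9 → loss $696.9.
$6922: truthful payoff $0, deviation payoff −$3379.6 → loss $3379.6.
$3658.7: truthful payoff $0, deviation payoff −$116.3 → loss $116.3.
$7623.4: truthful payoff $0, deviation payoff −$4081 → loss $4081.
$1101: outcomes coincide → loss $0.
Total loss = $2328 + $696.9 + $3379.6 + $116.3 + $4081 = $10601.8.

$10601.8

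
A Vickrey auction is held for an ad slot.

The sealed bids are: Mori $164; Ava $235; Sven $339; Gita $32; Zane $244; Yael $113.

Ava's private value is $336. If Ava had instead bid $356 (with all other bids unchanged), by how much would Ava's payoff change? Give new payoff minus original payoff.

−$3

The highest bid among the other bidders is $339; Ava's bid doesn't change that.
Original bid $235: Ava is not highest (top rival bid is $339); payoff $0.
Alternative bid $356: Ava is highest, pays the top rival bid $339; payoff $336 − $339 = −$3.
Change in payoff = −$3 − ($0) = −$3.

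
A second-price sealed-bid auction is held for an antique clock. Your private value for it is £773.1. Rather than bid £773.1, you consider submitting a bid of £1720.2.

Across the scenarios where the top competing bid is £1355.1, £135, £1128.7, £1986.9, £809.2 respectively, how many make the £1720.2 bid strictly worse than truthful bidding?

3

The deviation hurts exactly when the highest competing bid lies strictly between £773.1 and £1720.2 — overbidding then wins at a price above your value.
£1355.1: inside the interval → strictly worse (loss £582).
£135: below both → same outcome either way.
£1128.7: inside the interval → strictly worse (loss £355.6).
£1986.9: above both → same outcome either way.
£809.2: inside the interval → strictly worse (loss £36.1).
Count: 3.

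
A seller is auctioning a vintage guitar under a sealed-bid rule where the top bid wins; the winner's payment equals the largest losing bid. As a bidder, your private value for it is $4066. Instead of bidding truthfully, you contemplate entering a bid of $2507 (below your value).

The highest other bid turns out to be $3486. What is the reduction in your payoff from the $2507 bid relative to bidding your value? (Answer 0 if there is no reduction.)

Bidding your value $4066: you win (since $4066 > $3486) and pay $3486. Payoff $580.
Bidding $2507: you lose. Payoff $0.
The competing bid $3486 lies between your shaded bid and your value, so underbidding forfeits an item you could have won at a profitable price.
Loss from deviating = $580 − ($0) = $580.
Because the price is fixed by the runner-up's bid, deviating from your value can only change a good outcome into a bad one — never the reverse.

$580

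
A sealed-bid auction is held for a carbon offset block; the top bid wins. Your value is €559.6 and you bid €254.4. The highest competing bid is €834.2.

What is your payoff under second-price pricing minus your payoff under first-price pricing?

Your bid €254.4 is below €834.2, so you lose under either rule.
Payoff is €0 in both cases; difference = €0.

€0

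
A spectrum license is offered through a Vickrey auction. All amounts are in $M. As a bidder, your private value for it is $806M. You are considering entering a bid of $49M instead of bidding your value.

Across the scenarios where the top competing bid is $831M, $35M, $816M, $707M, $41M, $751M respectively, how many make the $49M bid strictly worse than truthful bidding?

The deviation hurts exactly when the highest competing bid lies strictly between $49M and $806M — underbidding then forfeits a profitable win.
$831M: above both → same outcome either way.
$35M: below both → same outcome either way.
$816M: above both → same outcome either way.
$707M: inside the interval → strictly worse (loss $99M).
$41M: below both → same outcome either way.
$751M: inside the interval → strictly worse (loss $55M).
Count: 2.

2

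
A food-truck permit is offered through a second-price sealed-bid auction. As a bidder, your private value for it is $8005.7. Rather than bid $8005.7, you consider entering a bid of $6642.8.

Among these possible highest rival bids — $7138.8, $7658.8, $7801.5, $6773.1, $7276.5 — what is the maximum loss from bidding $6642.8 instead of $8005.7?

$1232.6

$7138.8: truthful gives $866.9, deviation gives $0 → loss $866.9.
$7658.8: truthful gives $346.9, deviation gives $0 → loss $346.9.
$7801.5: truthful gives $204.2, deviation gives $0 → loss $204.2.
$6773.1: truthful gives $1232.6, deviation gives $0 → loss $1232.6.
$7276.5: truthful gives $729.2, deviation gives $0 → loss $729.2.
Maximum loss: $1232.6.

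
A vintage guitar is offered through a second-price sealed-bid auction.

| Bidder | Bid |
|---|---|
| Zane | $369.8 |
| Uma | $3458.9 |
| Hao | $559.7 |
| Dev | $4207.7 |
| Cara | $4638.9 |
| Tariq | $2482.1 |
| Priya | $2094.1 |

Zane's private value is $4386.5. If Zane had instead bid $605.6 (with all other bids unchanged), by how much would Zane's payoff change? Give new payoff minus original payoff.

The highest bid among the other bidders is $4638.9; Zane's bid doesn't change that.
Original bid $369.8: Zane is not highest (top rival bid is $4638.9); payoff $0.
Alternative bid $605.6: Zane is not highest (top rival bid is $4638.9); payoff $0.
Change in payoff = $0 − ($0) = $0.

$0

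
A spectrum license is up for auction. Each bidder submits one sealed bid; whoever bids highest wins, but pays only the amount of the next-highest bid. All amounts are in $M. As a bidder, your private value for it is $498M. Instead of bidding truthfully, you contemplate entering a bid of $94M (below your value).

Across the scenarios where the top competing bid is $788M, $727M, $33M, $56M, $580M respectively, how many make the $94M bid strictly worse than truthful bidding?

The deviation hurts exactly when the highest competing bid lies strictly between $94M and $498M — underbidding then forfeits a profitable win.
$788M: above both → same outcome either way.
$727M: above both → same outcome either way.
$33M: below both → same outcome either way.
$56M: below both → same outcome either way.
$580M: above both → same outcome either way.
Count: 0.

0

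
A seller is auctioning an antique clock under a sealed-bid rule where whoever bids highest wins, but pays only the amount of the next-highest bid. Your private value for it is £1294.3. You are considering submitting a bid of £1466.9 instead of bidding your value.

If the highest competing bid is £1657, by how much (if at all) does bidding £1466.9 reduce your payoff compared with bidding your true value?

Bidding your value £1294.3: you lose (since £1294.3 < £1657). Payoff £0.
Bidding £1466.9: you lose. Payoff £0.
Difference = £0 − £0 = £0; both bids lead to the same outcome because the competing bid is above both your value and your alternative bid.

£0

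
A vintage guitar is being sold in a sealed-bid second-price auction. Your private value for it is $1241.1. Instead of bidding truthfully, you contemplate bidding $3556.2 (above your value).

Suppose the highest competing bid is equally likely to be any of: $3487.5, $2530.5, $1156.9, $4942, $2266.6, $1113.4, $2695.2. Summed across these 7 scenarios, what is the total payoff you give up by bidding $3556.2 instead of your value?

$6015.4

The deviation costs you only when the competing bid falls strictly between $1241.1 and $3556.2; elsewhere both bids give the same outcome.
$3487.5: truthful payoff $0, deviation payoff −$2246.4 → loss $2246.4.
$2530.5: truthful payoff $0, deviation payoff −$1289.4 → loss $1289.4.
$1156.9: outcomes coincide → loss $0.
$4942: outcomes coincide → loss $0.
$2266.6: truthful payoff $0, deviation payoff −$1025.5 → loss $1025.5.
$1113.4: outcomes coincide → loss $0.
$2695.2: truthful payoff $0, deviation payoff −$1454.1 → loss $1454.1.
Total loss = $2246.4 + $1289.4 + $1025.5 + $1454.1 = $6015.4.
Truthful bidding weakly dominates here: raising your bid can only win items priced above your value, and lowering it can only forfeit items priced below.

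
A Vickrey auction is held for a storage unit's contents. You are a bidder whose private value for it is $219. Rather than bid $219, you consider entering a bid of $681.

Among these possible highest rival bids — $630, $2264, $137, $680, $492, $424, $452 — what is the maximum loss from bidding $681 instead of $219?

$630: truthful gives $0, deviation gives −$411 → loss $411.
$2264: same outcome either way → loss $0.
$137: same outcome either way → loss $0.
$680: truthful gives $0, deviation gives −$461 → loss $461.
$492: truthful gives $0, deviation gives −$273 → loss $273.
$424: truthful gives $0, deviation gives −$205 → loss $205.
$452: truthful gives $0, deviation gives −$233 → loss $233.
Maximum loss: $461.

$461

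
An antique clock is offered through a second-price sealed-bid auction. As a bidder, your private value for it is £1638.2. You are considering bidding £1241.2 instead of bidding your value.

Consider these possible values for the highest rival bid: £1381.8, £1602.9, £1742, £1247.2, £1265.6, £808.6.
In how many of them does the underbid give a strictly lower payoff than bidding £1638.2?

The deviation hurts exactly when the highest competing bid lies strictly between £1241.2 and £1638.2 — underbidding then forfeits a profitable win.
£1381.8: inside the interval → strictly worse (loss £256.4).
£1602.9: inside the interval → strictly worse (loss £35.3).
£1742: above both → same outcome either way.
£1247.2: inside the interval → strictly worse (loss £391).
£1265.6: inside the interval → strictly worse (loss £372.6).
£808.6: below both → same outcome either way.
Count: 4.

4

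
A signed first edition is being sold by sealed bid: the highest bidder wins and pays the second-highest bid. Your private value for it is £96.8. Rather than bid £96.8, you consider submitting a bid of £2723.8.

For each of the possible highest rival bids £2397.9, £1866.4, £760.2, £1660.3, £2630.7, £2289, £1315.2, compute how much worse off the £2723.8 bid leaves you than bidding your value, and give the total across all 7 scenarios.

£12242.1

The deviation costs you only when the competing bid falls strictly between £96.8 and £2723.8; elsewhere both bids give the same outcome.
£2397.9: truthful payoff £0, deviation payoff −£2301.1 → loss £2301.1.
£1866.4: truthful payoff £0, deviation payoff −£1769.6 → loss £1769.6.
£760.2: truthful payoff £0, deviation payoff −£663.4 → loss £663.4.
£1660.3: truthful payoff £0, deviation payoff −£1563.5 → loss £1563.5.
£2630.7: truthful payoff £0, deviation payoff −£2533.9 → loss £2533.9.
£2289: truthful payoff £0, deviation payoff −£2192.2 → loss £2192.2.
£1315.2: truthful payoff £0, deviation payoff −£1218.4 → loss £1218.4.
Total loss = £2301.1 + £1769.6 + £663.4 + £1563.5 + £2533.9 + £2192.2 + £1218.4 = £12242.1.
In a second-price auction your bid sets only whether you win, not what you pay, so bidding your true value is weakly dominant.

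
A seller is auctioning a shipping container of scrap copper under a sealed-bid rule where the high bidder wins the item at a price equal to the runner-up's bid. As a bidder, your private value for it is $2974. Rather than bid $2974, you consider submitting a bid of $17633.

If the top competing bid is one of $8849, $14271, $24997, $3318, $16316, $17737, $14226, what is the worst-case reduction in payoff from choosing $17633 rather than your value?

$13342

$8849: truthful gives $0, deviation gives −$5875 → loss $5875.
$14271: truthful gives $0, deviation gives −$11297 → loss $11297.
$24997: same outcome either way → loss $0.
$3318: truthful gives $0, deviation gives −$344 → loss $344.
$16316: truthful gives $0, deviation gives −$13342 → loss $13342.
$17737: same outcome either way → loss $0.
$14226: truthful gives $0, deviation gives −$11252 → loss $11252.
Maximum loss: $13342.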